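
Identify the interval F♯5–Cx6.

Counting letters F–G–A–B–C gives a fifth.
F#→C## = 8 semitones, 1 wider than the perfect fifth (7), so augmented.

augmented fifth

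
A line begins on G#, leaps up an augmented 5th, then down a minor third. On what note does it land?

B##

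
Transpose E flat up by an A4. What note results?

E up a perfect fourth is A, so the target letter is A.
From Eb, an augmented fourth is 6 semitones up: A.

A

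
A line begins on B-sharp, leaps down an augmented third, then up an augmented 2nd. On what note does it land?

A#

An augmented third down from B# is G (letter G, 5 semitones down).
An augmented second up from G is A# (letter A, 3 semitones up).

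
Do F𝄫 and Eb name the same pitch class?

Fbb = pitch class 3 and Eb = pitch class 3 — the same pitch class, so they are enharmonic equivalents.

Yes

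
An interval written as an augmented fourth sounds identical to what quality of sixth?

An augmented fourth spans 6 semitones.
A sixth spanning 6 semitones is doubly diminished (the major sixth is 9).

doubly diminished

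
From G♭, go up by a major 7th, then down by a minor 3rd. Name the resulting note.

D

A major seventh up from Gb is F (letter F, 11 semitones up).
A minor third down from F is D (letter D, 3 semitones down).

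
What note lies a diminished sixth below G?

B#

A sixth below G lands on the letter B.
A diminished sixth spans 7 semitones, so G moves to pitch class 0. On the letter B that is B#.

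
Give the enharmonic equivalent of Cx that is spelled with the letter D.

Plain D sits at the same pitch as C##, so on the letter D the same pitch needs a natural: D.

D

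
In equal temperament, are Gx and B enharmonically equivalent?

No

G## is pitch class 9; B is pitch class 11.
The pitch classes differ (9 vs. 11), so they are not enharmonic equivalents.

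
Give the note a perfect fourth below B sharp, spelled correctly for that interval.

F##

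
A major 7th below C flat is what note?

Dbb

C down a major seventh is Db, so the target letter is D.
From Cb, a major seventh is 11 semitones down: Dbb.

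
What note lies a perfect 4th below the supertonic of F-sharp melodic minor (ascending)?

The supertonic of F# melodic minor (ascending) is G#.
A perfect fourth (5 semitones) below G# lands on the letter D, giving D#.

D#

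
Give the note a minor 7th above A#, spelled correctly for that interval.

G#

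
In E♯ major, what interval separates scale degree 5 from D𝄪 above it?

major third

Scale degree 5 of E# major is B#.
B# up to D##: letters B→D make it a third; 4 semitones makes it major.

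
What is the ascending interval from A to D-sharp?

augmented fourth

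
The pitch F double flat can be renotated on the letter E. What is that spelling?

Fbb is pitch class 3. The letter E alone is pitch class 4.
To reach pitch class 3 from E requires an offset of -1 semitone, i.e. flat: Eb.

Eb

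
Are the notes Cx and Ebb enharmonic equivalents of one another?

Yes

C## is pitch class 2; Ebb is pitch class 2.
All spellings map to pitch class 2, so they are enharmonically equivalent.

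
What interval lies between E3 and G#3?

major third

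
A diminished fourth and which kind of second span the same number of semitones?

doubly augmented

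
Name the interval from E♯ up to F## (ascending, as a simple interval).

The letter names run E→F, a span of 1 letter step, so the interval is some kind of second.
E# to F## is 2 semitones. A major second is 2, so 2 makes it major.

major second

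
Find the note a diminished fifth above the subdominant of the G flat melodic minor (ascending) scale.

Gbb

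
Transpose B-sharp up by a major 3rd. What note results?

D##

B up a major third is D#, so the target letter is D.
From B#, a major third is 4 semitones up: D##.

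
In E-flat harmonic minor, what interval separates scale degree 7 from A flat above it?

Scale degree 7 of Eb harmonic minor is D.
D up to Ab: letters D→A make it a fifth; 6 semitones makes it diminished.

diminished fifth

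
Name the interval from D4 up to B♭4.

The letter names run D→B, a span of 5 letter steps, so the interval is some kind of sixth.
D to Bb is 8 semitones. A major sixth is 9, so 8 makes it minor.

minor sixth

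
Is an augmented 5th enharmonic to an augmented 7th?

No

An augmented fifth spans 8 semitones; an augmented seventh spans 12.
The spans differ, so they are not enharmonic equivalents.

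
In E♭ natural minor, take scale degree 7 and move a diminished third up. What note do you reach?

Fbb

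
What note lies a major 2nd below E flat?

E down a major second is D, so the target letter is D.
From Eb, a major second is 2 semitones down: Db.

Db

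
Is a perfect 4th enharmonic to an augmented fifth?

No

A perfect fourth spans 5 semitones; an augmented fifth spans 8.
The spans differ, so they are not enharmonic equivalents.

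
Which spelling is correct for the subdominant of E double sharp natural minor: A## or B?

Each scale degree takes a distinct letter name. Degree 4 of a scale on E must use the letter A.
A## and B are enharmonically the same pitch, but only A## uses the letter A, so it is the correct spelling here.

A##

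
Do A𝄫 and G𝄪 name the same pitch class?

No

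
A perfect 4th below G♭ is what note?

Db

A fourth below G lands on the letter D.
A perfect fourth spans 5 semitones, so Gb moves to pitch class 1. On the letter D that is Db.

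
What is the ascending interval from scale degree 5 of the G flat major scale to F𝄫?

Scale degree 5 of Gb major is Db.
Db up to Fbb: letters D→F make it a third; 2 semitones makes it diminished.

diminished third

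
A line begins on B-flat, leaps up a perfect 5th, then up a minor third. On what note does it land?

A perfect fifth up from Bb is F (letter F, 7 semitones up).
A minor third up from F is Ab (letter A, 3 semitones up).

Ab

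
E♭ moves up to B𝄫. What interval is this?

diminished fifth

Counting letters E–F–G–A–B gives a fifth.
Eb→Bbb = 6 semitones, 1 narrower than the perfect fifth (7), so diminished.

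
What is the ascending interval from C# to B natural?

minor seventh

Counting letters C–D–E–F–G–A–B gives a seventh.
C#→B = 10 semitones, 1 narrower than the major seventh (11), so minor.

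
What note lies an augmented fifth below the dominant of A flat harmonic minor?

Abb

The dominant of Ab harmonic minor is Eb.
An augmented fifth (8 semitones) below Eb lands on the letter A, giving Abb.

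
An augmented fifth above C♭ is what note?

G

C up a perfect fifth is G, so the target letter is G.
From Cb, an augmented fifth is 8 semitones up: G.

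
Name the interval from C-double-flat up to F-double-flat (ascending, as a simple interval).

perfect fourth

The letter names run C→F, a span of 3 letter steps, so the interval is some kind of fourth.
Cbb to Fbb is 5 semitones. A perfect fourth is 5, so 5 makes it perfect.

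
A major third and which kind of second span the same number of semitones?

A major third spans 4 semitones.
A second spanning 4 semitones is doubly augmented (the major second is 2).

doubly augmented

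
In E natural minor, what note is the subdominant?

A

Degree 4 takes the letter 3 steps above E, which is A.
In natural minor, degree 4 sits 5 semitones above the tonic. E + 5 semitones is pitch class 9, spelled on A as A.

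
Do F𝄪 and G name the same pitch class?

F## is pitch class 7; G is pitch class 7.
All spellings map to pitch class 7, so they are enharmonically equivalent.

Yes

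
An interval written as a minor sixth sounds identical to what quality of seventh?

A minor sixth spans 8 semitones.
A seventh spanning 8 semitones is doubly diminished (the major seventh is 11).

doubly diminished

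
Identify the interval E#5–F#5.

minor second

Counting letters E–F gives a second.
E#→F# = 1 semitone, 1 narrower than the major second (2), so minor.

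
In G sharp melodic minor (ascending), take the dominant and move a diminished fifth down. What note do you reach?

G##

The dominant of G# melodic minor (ascending) is D#.
A diminished fifth (6 semitones) below D# lands on the letter G, giving G##.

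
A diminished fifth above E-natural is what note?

E up a perfect fifth is B, so the target letter is B.
From E, a diminished fifth is 6 semitones up: Bb.

Bb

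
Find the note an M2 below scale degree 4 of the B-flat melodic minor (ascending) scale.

Db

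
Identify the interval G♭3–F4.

major seventh

The letter names run G→F, a span of 6 letter steps, so the interval is some kind of seventh.
Gb to F is 11 semitones. A major seventh is 11, so 11 makes it major.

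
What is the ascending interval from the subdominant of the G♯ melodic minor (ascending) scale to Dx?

augmented second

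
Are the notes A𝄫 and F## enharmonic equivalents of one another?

Yes

Abb = pitch class 7 and F## = pitch class 7 — the same pitch class, so they are enharmonic equivalents.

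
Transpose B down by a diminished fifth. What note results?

E#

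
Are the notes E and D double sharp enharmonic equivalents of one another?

Yes

E = pitch class 4 and D## = pitch class 4 — the same pitch class, so they are enharmonic equivalents.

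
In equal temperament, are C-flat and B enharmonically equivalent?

Yes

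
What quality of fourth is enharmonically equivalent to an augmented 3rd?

perfect

An augmented third spans 5 semitones.
A fourth spanning 5 semitones is perfect (the perfect fourth is 5).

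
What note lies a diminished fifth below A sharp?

A fifth below A lands on the letter D.
A diminished fifth spans 6 semitones, so A# moves to pitch class 4. On the letter D that is D##.

D##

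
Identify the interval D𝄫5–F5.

augmented third

The letter names run D→F, a span of 2 letter steps, so the interval is some kind of third.
Dbb to F is 5 semitones. A major third is 4, so 5 makes it augmented.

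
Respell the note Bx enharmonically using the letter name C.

Plain C sits 1 semitone below B##, so on the letter C the same pitch needs a sharp: C#.

C#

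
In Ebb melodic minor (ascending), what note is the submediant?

The Ebb melodic minor (ascending) scale runs Ebb Fb Gbb Abb Bbb Cb Db.
Degree 6 is Cb.

Cb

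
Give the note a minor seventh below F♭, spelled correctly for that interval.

A seventh below F lands on the letter G.
A minor seventh spans 10 semitones, so Fb moves to pitch class 6. On the letter G that is Gb.

Gb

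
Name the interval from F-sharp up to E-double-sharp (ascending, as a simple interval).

The letter names run F→E, a span of 6 letter steps, so the interval is some kind of seventh.
F# to E## is 12 semitones. A major seventh is 11, so 12 makes it augmented.

augmented seventh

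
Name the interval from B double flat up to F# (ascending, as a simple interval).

doubly augmented fifth

Counting letters B–C–D–E–F gives a fifth.
Bbb→F# = 9 semitones, 2 wider than the perfect fifth (7), so doubly augmented.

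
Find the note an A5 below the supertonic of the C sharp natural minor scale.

The supertonic of C# natural minor is D#.
An augmented fifth (8 semitones) below D# lands on the letter G, giving G.

G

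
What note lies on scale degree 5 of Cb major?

The Cb major scale runs Cb Db Eb Fb Gb Ab Bb.
Degree 5 is Gb.

Gb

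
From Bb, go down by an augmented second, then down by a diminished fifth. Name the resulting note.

Db

An augmented second down from Bb is Abb (letter A, 3 semitones down).
A diminished fifth down from Abb is Db (letter D, 6 semitones down).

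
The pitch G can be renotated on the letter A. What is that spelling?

Abb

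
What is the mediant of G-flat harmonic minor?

Degree 3 takes the letter 2 steps above G, which is B.
In harmonic minor, degree 3 sits 3 semitones above the tonic. Gb + 3 semitones is pitch class 9, spelled on B as Bbb.

Bbb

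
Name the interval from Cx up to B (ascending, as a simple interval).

The letter names run C→B, a span of 6 letter steps, so the interval is some kind of seventh.
C## to B is 9 semitones. A major seventh is 11, so 9 makes it diminished.

diminished seventh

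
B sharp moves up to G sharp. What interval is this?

minor sixth

The letter names run B→G, a span of 5 letter steps, so the interval is some kind of sixth.
B# to G# is 8 semitones. A major sixth is 9, so 8 makes it minor.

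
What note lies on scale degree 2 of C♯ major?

D#

The C# major scale runs C# D# E# F# G# A# B#.
Degree 2 is D#.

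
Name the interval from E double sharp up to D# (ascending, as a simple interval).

The letter names run E→D, a span of 6 letter steps, so the interval is some kind of seventh.
E## to D# is 9 semitones. A major seventh is 11, so 9 makes it diminished.

diminished seventh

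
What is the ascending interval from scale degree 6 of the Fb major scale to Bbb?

Scale degree 6 of Fb major is Db.
Db up to Bbb: letters D→B make it a sixth; 8 semitones makes it minor.

minor sixth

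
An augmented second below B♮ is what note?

A second below B lands on the letter A.
An augmented second spans 3 semitones, so B moves to pitch class 8. On the letter A that is Ab.

Ab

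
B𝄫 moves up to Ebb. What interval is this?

perfect fourth

The letter names run B→E, a span of 3 letter steps, so the interval is some kind of fourth.
Bbb to Ebb is 5 semitones. A perfect fourth is 5, so 5 makes it perfect.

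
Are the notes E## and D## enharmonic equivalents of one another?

E## is pitch class 6; D## is pitch class 4.
The pitch classes differ (6 vs. 4), so they are not enharmonic equivalents.

No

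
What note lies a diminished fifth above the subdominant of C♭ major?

Cbb

The subdominant of Cb major is Fb.
A diminished fifth (6 semitones) above Fb lands on the letter C, giving Cbb.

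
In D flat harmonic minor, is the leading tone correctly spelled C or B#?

C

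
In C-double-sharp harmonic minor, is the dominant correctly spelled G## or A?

Each scale degree takes a distinct letter name. Degree 5 of a scale on C must use the letter G.
G## and A are enharmonically the same pitch, but only G## uses the letter G, so it is the correct spelling here.

G##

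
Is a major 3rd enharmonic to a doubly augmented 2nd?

A major third spans 4 semitones; a doubly augmented second spans 4.
They are enharmonically equivalent.

Yes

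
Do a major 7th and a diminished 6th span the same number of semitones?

No

A major seventh spans 11 semitones; a diminished sixth spans 7.
The spans differ, so they are not enharmonic equivalents.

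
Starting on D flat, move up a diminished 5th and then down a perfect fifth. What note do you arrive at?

A diminished fifth up from Db is Abb (letter A, 6 semitones up).
A perfect fifth down from Abb is Dbb (letter D, 7 semitones down).

Dbb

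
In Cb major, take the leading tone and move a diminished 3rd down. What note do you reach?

G#

The leading tone of Cb major is Bb.
A diminished third (2 semitones) below Bb lands on the letter G, giving G#.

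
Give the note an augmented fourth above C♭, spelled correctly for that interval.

C up a perfect fourth is F, so the target letter is F.
From Cb, an augmented fourth is 6 semitones up: F.

F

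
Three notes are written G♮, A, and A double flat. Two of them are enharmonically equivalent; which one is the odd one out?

A

In 12-tone equal temperament, enharmonic equivalents share a pitch class. G is pitch class 7; A is pitch class 9; Abb is pitch class 7.
G and Abb share pitch class 7, while A is pitch class 9.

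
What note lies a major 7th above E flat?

D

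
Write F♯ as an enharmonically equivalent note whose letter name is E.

F# is pitch class 6. The letter E alone is pitch class 4.
To reach pitch class 6 from E requires an offset of +2 semitones, i.e. double sharp: E##.

E##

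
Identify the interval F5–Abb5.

Counting letters F–G–A gives a third.
F→Abb = 2 semitones, 2 narrower than the major third (4), so diminished.

diminished third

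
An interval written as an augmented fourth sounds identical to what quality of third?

doubly augmented

An augmented fourth spans 6 semitones.
A third spanning 6 semitones is doubly augmented (the major third is 4).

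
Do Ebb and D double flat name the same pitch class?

No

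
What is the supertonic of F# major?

Degree 2 takes the letter 1 step above F, which is G.
In major, degree 2 sits 2 semitones above the tonic. F# + 2 semitones is pitch class 8, spelled on G as G#.

G#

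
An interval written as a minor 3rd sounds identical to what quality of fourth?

A minor third spans 3 semitones.
A fourth spanning 3 semitones is doubly diminished (the perfect fourth is 5).

doubly diminished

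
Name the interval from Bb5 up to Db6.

minor third

Counting letters B–C–D gives a third.
Bb→Db = 3 semitones, 1 narrower than the major third (4), so minor.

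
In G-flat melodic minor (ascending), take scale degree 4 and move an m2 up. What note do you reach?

Dbb

Scale degree 4 of Gb melodic minor (ascending) is Cb.
A minor second (1 semitone) above Cb lands on the letter D, giving Dbb.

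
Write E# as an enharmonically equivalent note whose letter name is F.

F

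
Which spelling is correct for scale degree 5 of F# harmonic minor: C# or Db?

Each scale degree takes a distinct letter name. Degree 5 of a scale on F must use the letter C.
C# and Db are enharmonically the same pitch, but only C# uses the letter C, so it is the correct spelling here.

C#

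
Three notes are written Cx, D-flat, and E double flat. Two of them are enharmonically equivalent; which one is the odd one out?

In 12-tone equal temperament, enharmonic equivalents share a pitch class. C## is pitch class 2; Db is pitch class 1; Ebb is pitch class 2.
C## and Ebb share pitch class 2, while Db is pitch class 1.

Db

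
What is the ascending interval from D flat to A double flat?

diminished fifth

Counting letters D–E–F–G–A gives a fifth.
Db→Abb = 6 semitones, 1 narrower than the perfect fifth (7), so diminished.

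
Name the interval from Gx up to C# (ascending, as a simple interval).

diminished fourth

Counting letters G–A–B–C gives a fourth.
G##→C# = 4 semitones, 1 narrower than the perfect fourth (5), so diminished.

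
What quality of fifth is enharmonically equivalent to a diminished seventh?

A diminished seventh spans 9 semitones.
A fifth spanning 9 semitones is doubly augmented (the perfect fifth is 7).

doubly augmented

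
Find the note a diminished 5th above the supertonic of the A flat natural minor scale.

The supertonic of Ab natural minor is Bb.
A diminished fifth (6 semitones) above Bb lands on the letter F, giving Fb.

Fb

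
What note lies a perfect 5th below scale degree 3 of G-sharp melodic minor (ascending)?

E

Scale degree 3 of G# melodic minor (ascending) is B.
A perfect fifth (7 semitones) below B lands on the letter E, giving E.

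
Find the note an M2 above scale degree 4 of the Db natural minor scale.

Scale degree 4 of Db natural minor is Gb.
A major second (2 semitones) above Gb lands on the letter A, giving Ab.

Ab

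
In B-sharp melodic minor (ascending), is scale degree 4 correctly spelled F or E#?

E#

Each scale degree takes a distinct letter name. Degree 4 of a scale on B must use the letter E.
E# and F are enharmonically the same pitch, but only E# uses the letter E, so it is the correct spelling here.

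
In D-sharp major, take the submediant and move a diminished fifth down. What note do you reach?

The submediant of D# major is B#.
A diminished fifth (6 semitones) below B# lands on the letter E, giving E##.

E##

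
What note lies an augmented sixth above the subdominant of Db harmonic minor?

The subdominant of Db harmonic minor is Gb.
An augmented sixth (10 semitones) above Gb lands on the letter E, giving E.

E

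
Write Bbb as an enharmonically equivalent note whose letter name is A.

A

Plain A sits at the same pitch as Bbb, so on the letter A the same pitch needs a natural: A.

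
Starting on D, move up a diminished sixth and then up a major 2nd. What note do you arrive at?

Cb

A diminished sixth up from D is Bbb (letter B, 7 semitones up).
A major second up from Bbb is Cb (letter C, 2 semitones up).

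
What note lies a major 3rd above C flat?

A third above C lands on the letter E.
A major third spans 4 semitones, so Cb moves to pitch class 3. On the letter E that is Eb.

Eb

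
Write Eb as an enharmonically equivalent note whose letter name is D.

D#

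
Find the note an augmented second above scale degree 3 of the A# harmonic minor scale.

D##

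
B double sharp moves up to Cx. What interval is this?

minor second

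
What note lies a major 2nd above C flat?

A second above C lands on the letter D.
A major second spans 2 semitones, so Cb moves to pitch class 1. On the letter D that is Db.

Db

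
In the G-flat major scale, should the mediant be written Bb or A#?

Bb

Each scale degree takes a distinct letter name. Degree 3 of a scale on G must use the letter B.
Bb and A# are enharmonically the same pitch, but only Bb uses the letter B, so it is the correct spelling here.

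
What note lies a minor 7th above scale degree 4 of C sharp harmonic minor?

E

Scale degree 4 of C# harmonic minor is F#.
A minor seventh (10 semitones) above F# lands on the letter E, giving E.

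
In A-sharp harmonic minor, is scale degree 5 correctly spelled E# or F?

E#

Each scale degree takes a distinct letter name. Degree 5 of a scale on A must use the letter E.
E# and F are enharmonically the same pitch, but only E# uses the letter E, so it is the correct spelling here.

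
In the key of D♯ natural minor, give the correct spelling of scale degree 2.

E#

Degree 2 takes the letter 1 step above D, which is E.
In natural minor, degree 2 sits 2 semitones above the tonic. D# + 2 semitones is pitch class 5, spelled on E as E#.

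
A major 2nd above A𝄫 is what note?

Bbb

A up a major second is B, so the target letter is B.
From Abb, a major second is 2 semitones up: Bbb.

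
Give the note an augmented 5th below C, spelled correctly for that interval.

Fb

C down a perfect fifth is F, so the target letter is F.
From C, an augmented fifth is 8 semitones down: Fb.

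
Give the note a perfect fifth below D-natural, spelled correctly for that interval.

A fifth below D lands on the letter G.
A perfect fifth spans 7 semitones, so D moves to pitch class 7. On the letter G that is G.

G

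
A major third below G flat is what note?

Ebb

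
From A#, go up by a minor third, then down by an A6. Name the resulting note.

A minor third up from A# is C# (letter C, 3 semitones up).
An augmented sixth down from C# is Eb (letter E, 10 semitones down).

Eb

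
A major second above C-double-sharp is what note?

D##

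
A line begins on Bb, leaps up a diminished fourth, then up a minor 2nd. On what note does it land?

A diminished fourth up from Bb is Ebb (letter E, 4 semitones up).
A minor second up from Ebb is Fbb (letter F, 1 semitone up).

Fbb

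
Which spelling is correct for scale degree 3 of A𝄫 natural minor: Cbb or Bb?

Cbb

Each scale degree takes a distinct letter name. Degree 3 of a scale on A must use the letter C.
Cbb and Bb are enharmonically the same pitch, but only Cbb uses the letter C, so it is the correct spelling here.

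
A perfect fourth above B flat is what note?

Eb

A fourth above B lands on the letter E.
A perfect fourth spans 5 semitones, so Bb moves to pitch class 3. On the letter E that is Eb.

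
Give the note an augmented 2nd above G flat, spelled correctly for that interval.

A

A second above G lands on the letter A.
An augmented second spans 3 semitones, so Gb moves to pitch class 9. On the letter A that is A.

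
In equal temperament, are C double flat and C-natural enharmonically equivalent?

No

Two spellings are enharmonically equivalent only if they share a pitch class.
Here Cbb → 10, C → 0; 0 ≠ 10, so they are not.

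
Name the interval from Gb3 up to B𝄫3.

Counting letters G–A–B gives a third.
Gb→Bbb = 3 semitones, 1 narrower than the major third (4), so minor.

minor third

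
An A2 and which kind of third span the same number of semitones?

An augmented second spans 3 semitones.
A third spanning 3 semitones is minor (the major third is 4).

minor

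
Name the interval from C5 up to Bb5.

minor seventh

The letter names run C→B, a span of 6 letter steps, so the interval is some kind of seventh.
C to Bb is 10 semitones. A major seventh is 11, so 10 makes it minor.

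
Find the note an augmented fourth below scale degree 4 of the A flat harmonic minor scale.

Scale degree 4 of Ab harmonic minor is Db.
An augmented fourth (6 semitones) below Db lands on the letter A, giving Abb.

Abb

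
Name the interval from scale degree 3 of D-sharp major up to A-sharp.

minor third

Scale degree 3 of D# major is F##.
F## up to A#: letters F→A make it a third; 3 semitones makes it minor.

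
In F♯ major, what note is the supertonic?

G#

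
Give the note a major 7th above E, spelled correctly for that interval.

D#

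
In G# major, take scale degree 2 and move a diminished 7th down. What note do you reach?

B##

Scale degree 2 of G# major is A#.
A diminished seventh (9 semitones) below A# lands on the letter B, giving B##.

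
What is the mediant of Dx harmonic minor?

F##

Degree 3 takes the letter 2 steps above D, which is F.
In harmonic minor, degree 3 sits 3 semitones above the tonic. D## + 3 semitones is pitch class 7, spelled on F as F##.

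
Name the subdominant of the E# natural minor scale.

A#

Degree 4 takes the letter 3 steps above E, which is A.
In natural minor, degree 4 sits 5 semitones above the tonic. E# + 5 semitones is pitch class 10, spelled on A as A#.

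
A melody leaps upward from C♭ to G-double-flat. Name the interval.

The letter names run C→G, a span of 4 letter steps, so the interval is some kind of fifth.
Cb to Gbb is 6 semitones. A perfect fifth is 7, so 6 makes it diminished.

diminished fifth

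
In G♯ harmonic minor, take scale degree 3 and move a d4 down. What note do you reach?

Scale degree 3 of G# harmonic minor is B.
A diminished fourth (4 semitones) below B lands on the letter F, giving F##.

F##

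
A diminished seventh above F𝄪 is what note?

E

F up a major seventh is E, so the target letter is E.
From F##, a diminished seventh is 9 semitones up: E.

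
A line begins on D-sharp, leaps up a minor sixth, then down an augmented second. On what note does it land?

A minor sixth up from D# is B (letter B, 8 semitones up).
An augmented second down from B is Ab (letter A, 3 semitones down).

Ab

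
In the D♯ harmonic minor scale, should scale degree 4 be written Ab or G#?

G#

Each scale degree takes a distinct letter name. Degree 4 of a scale on D must use the letter G.
G# and Ab are enharmonically the same pitch, but only G# uses the letter G, so it is the correct spelling here.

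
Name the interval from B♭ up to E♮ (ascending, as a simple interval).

augmented fourth

Counting letters B–C–D–E gives a fourth.
Bb→E = 6 semitones, 1 wider than the perfect fourth (5), so augmented.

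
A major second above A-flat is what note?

Bb

A second above A lands on the letter B.
A major second spans 2 semitones, so Ab moves to pitch class 10. On the letter B that is Bb.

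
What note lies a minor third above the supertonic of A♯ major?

D#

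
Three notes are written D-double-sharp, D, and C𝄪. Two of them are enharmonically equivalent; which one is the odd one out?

In 12-tone equal temperament, enharmonic equivalents share a pitch class. D## is pitch class 4; D is pitch class 2; C## is pitch class 2.
D and C## share pitch class 2, while D## is pitch class 4.

D##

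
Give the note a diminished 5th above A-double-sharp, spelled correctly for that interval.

E#

A up a perfect fifth is E, so the target letter is E.
From A##, a diminished fifth is 6 semitones up: E#.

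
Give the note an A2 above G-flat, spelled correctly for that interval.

G up a major second is A, so the target letter is A.
From Gb, an augmented second is 3 semitones up: A.

A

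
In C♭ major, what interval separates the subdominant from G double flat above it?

minor second

The subdominant of Cb major is Fb.
Fb up to Gbb: letters F→G make it a second; 1 semitone makes it minor.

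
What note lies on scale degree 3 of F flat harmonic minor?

Abb

The Fb harmonic minor scale runs Fb Gb Abb Bbb Cb Dbb Eb.
Degree 3 is Abb.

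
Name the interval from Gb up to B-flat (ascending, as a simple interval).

major third

The letter names run G→B, a span of 2 letter steps, so the interval is some kind of third.
Gb to Bb is 4 semitones. A major third is 4, so 4 makes it major.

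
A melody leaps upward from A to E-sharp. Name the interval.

augmented fifth

The letter names run A→E, a span of 4 letter steps, so the interval is some kind of fifth.
A to E# is 8 semitones. A perfect fifth is 7, so 8 makes it augmented.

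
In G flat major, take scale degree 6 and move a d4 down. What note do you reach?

Scale degree 6 of Gb major is Eb.
A diminished fourth (4 semitones) below Eb lands on the letter B, giving B.

B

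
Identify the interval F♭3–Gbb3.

minor second

Counting letters F–G gives a second.
Fb→Gbb = 1 semitone, 1 narrower than the major second (2), so minor.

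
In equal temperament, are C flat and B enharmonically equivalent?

Yes

Cb = pitch class 11 and B = pitch class 11 — the same pitch class, so they are enharmonic equivalents.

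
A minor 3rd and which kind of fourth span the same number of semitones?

doubly diminished

A minor third spans 3 semitones.
A fourth spanning 3 semitones is doubly diminished (the perfect fourth is 5).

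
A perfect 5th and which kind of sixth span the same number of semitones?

A perfect fifth spans 7 semitones.
A sixth spanning 7 semitones is diminished (the major sixth is 9).

diminished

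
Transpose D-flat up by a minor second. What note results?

Ebb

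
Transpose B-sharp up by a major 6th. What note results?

A sixth above B lands on the letter G.
A major sixth spans 9 semitones, so B# moves to pitch class 9. On the letter G that is G##.

G##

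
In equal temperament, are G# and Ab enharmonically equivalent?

Yes

G# is pitch class 8; Ab is pitch class 8.
All spellings map to pitch class 8, so they are enharmonically equivalent.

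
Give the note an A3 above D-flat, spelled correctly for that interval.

A third above D lands on the letter F.
An augmented third spans 5 semitones, so Db moves to pitch class 6. On the letter F that is F#.

F#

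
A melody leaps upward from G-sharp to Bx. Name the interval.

augmented third

The letter names run G→B, a span of 2 letter steps, so the interval is some kind of third.
G# to B## is 5 semitones. A major third is 4, so 5 makes it augmented.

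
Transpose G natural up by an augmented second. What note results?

A#

G up a major second is A, so the target letter is A.
From G, an augmented second is 3 semitones up: A#.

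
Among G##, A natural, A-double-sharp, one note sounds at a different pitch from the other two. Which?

In 12-tone equal temperament, enharmonic equivalents share a pitch class. G## is pitch class 9; A is pitch class 9; A## is pitch class 11.
G## and A share pitch class 9, while A## is pitch class 11.

A##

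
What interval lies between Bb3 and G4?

major sixth

Counting letters B–C–D–E–F–G gives a sixth.
Bb→G = 9 semitones, exactly the major sixth.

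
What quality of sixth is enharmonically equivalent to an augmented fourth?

An augmented fourth spans 6 semitones.
A sixth spanning 6 semitones is doubly diminished (the major sixth is 9).

doubly diminished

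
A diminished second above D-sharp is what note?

Eb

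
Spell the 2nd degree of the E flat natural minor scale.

F

The Eb natural minor scale runs Eb F Gb Ab Bb Cb Db.
Degree 2 is F.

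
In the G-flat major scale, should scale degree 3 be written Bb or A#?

Bb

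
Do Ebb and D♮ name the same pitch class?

Yes

Ebb = pitch class 2 and D = pitch class 2 — the same pitch class, so they are enharmonic equivalents.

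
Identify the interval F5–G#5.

augmented second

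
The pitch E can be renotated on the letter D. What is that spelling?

E is pitch class 4. The letter D alone is pitch class 2.
To reach pitch class 4 from D requires an offset of +2 semitones, i.e. double sharp: D##.

D##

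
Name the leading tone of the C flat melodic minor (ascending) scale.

The Cb melodic minor (ascending) scale runs Cb Db Ebb Fb Gb Ab Bb.
Degree 7 is Bb.

Bb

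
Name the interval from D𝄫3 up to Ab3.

augmented fifth

The letter names run D→A, a span of 4 letter steps, so the interval is some kind of fifth.
Dbb to Ab is 8 semitones. A perfect fifth is 7, so 8 makes it augmented.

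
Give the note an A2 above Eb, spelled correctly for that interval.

F#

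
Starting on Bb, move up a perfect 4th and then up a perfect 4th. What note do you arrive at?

A perfect fourth up from Bb is Eb (letter E, 5 semitones up).
A perfect fourth up from Eb is Ab (letter A, 5 semitones up).

Ab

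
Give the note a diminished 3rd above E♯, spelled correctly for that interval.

E up a major third is G#, so the target letter is G.
From E#, a diminished third is 2 semitones up: G.

G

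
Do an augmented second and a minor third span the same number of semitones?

An augmented second spans 3 semitones; a minor third spans 3.
They are enharmonically equivalent.

Yes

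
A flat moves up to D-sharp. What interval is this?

doubly augmented fourth

The letter names run A→D, a span of 3 letter steps, so the interval is some kind of fourth.
Ab to D# is 7 semitones. A perfect fourth is 5, so 7 makes it doubly augmented.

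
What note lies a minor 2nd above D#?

E

A second above D lands on the letter E.
A minor second spans 1 semitone, so D# moves to pitch class 4. On the letter E that is E.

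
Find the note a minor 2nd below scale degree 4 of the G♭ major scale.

Scale degree 4 of Gb major is Cb.
A minor second (1 semitone) below Cb lands on the letter B, giving Bb.

Bb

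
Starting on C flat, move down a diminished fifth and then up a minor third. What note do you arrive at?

A diminished fifth down from Cb is F (letter F, 6 semitones down).
A minor third up from F is Ab (letter A, 3 semitones up).

Ab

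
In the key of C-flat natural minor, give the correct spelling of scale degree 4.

The Cb natural minor scale runs Cb Db Ebb Fb Gb Abb Bbb.
Degree 4 is Fb.

Fb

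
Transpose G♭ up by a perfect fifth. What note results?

G up a perfect fifth is D, so the target letter is D.
From Gb, a perfect fifth is 7 semitones up: Db.

Db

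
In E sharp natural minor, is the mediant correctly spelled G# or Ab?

G#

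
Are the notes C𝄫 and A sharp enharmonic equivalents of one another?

Cbb is pitch class 10; A# is pitch class 10.
All spellings map to pitch class 10, so they are enharmonically equivalent.

Yes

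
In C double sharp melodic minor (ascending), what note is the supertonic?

D##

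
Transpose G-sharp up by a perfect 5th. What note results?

D#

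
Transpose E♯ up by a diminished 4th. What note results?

E up a perfect fourth is A, so the target letter is A.
From E#, a diminished fourth is 4 semitones up: A.

A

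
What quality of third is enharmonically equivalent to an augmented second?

minor

An augmented second spans 3 semitones.
A third spanning 3 semitones is minor (the major third is 4).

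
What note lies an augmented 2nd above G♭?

A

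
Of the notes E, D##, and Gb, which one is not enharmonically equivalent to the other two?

In 12-tone equal temperament, enharmonic equivalents share a pitch class. E is pitch class 4; D## is pitch class 4; Gb is pitch class 6.
E and D## share pitch class 4, while Gb is pitch class 6.

Gb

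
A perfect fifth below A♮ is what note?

D

A down a perfect fifth is D, so the target letter is D.
From A, a perfect fifth is 7 semitones down: D.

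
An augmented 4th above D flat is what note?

G

D up a perfect fourth is G, so the target letter is G.
From Db, an augmented fourth is 6 semitones up: G.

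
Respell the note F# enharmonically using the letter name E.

E##

F# is pitch class 6. The letter E alone is pitch class 4.
To reach pitch class 6 from E requires an offset of +2 semitones, i.e. double sharp: E##.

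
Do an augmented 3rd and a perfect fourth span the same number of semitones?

Yes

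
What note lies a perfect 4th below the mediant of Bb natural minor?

The mediant of Bb natural minor is Db.
A perfect fourth (5 semitones) below Db lands on the letter A, giving Ab.

Ab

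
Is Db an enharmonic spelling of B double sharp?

Yes

Db = pitch class 1 and B## = pitch class 1 — the same pitch class, so they are enharmonic equivalents.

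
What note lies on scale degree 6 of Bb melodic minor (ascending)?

G

Degree 6 takes the letter 5 steps above B, which is G.
In melodic minor (ascending), degree 6 sits 9 semitones above the tonic. Bb + 9 semitones is pitch class 7, spelled on G as G.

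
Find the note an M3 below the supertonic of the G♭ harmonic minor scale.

Fb

The supertonic of Gb harmonic minor is Ab.
A major third (4 semitones) below Ab lands on the letter F, giving Fb.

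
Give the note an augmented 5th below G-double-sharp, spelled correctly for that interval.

G down a perfect fifth is C, so the target letter is C.
From G##, an augmented fifth is 8 semitones down: C#.

C#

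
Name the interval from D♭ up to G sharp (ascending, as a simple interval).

doubly augmented fourth

The letter names run D→G, a span of 3 letter steps, so the interval is some kind of fourth.
Db to G# is 7 semitones. A perfect fourth is 5, so 7 makes it doubly augmented.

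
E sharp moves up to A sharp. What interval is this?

The letter names run E→A, a span of 3 letter steps, so the interval is some kind of fourth.
E# to A# is 5 semitones. A perfect fourth is 5, so 5 makes it perfect.

perfect fourth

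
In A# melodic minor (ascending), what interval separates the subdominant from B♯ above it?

The subdominant of A# melodic minor (ascending) is D#.
D# up to B#: letters D→B make it a sixth; 9 semitones makes it major.

major sixth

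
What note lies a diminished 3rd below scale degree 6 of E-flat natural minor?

Scale degree 6 of Eb natural minor is Cb.
A diminished third (2 semitones) below Cb lands on the letter A, giving A.

A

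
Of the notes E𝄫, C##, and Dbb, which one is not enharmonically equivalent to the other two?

In 12-tone equal temperament, enharmonic equivalents share a pitch class. Ebb is pitch class 2; C## is pitch class 2; Dbb is pitch class 0.
Ebb and C## share pitch class 2, while Dbb is pitch class 0.

Dbb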